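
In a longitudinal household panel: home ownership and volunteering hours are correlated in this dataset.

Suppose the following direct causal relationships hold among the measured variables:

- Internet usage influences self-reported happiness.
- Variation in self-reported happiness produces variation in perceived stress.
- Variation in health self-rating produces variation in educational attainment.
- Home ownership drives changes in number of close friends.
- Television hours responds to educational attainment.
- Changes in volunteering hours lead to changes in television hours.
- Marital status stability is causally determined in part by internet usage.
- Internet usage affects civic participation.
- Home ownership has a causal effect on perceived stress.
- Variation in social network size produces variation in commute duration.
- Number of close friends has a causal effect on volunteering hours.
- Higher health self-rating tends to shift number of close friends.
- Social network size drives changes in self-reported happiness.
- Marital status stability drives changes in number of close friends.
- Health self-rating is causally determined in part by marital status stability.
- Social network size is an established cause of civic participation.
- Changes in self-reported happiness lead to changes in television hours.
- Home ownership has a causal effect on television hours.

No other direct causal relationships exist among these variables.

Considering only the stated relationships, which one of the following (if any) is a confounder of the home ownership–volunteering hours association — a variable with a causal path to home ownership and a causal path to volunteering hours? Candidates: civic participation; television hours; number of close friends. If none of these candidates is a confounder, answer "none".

None of the listed candidates has causal paths to both home ownership and volunteering hours in the stated relationships, so none is a common cause.

none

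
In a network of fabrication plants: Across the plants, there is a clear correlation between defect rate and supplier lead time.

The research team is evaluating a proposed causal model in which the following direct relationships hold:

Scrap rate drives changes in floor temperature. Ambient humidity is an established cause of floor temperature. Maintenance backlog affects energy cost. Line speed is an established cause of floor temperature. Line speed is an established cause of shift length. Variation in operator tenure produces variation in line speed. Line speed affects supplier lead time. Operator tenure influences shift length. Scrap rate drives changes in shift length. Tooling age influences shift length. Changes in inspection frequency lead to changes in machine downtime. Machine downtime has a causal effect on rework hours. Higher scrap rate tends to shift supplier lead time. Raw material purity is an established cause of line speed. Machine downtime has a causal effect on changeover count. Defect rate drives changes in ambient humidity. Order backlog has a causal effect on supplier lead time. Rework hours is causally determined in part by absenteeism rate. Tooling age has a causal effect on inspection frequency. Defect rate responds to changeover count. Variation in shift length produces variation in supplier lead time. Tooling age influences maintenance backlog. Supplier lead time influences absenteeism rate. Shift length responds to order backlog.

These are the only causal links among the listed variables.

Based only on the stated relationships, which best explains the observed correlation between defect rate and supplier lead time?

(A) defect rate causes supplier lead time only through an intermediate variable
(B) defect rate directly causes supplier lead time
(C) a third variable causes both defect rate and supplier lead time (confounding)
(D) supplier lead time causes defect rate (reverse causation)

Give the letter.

C

Tooling age causes defect rate (tooling age → inspection frequency → machine downtime → changeover count → defect rate) and supplier lead time (tooling age → shift length → supplier lead time) — a common cause creating the correlation.
There is no stated path from defect rate to supplier lead time or from supplier lead time to defect rate, so neither direct nor reverse causation applies.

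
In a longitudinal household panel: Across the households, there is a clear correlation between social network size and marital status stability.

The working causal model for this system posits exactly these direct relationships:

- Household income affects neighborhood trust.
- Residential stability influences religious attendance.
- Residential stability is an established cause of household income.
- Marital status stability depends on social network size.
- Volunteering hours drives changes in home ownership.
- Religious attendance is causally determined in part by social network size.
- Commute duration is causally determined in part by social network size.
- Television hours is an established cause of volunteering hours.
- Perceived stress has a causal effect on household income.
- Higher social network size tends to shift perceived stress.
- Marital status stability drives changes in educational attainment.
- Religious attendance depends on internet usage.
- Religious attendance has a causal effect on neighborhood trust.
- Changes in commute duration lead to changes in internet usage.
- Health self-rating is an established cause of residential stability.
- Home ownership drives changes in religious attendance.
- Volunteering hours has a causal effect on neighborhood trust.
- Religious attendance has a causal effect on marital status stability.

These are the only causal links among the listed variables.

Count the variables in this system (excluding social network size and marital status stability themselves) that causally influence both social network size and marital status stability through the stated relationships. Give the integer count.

No listed variable has a causal path to both social network size and marital status stability, so there are no common causes.

0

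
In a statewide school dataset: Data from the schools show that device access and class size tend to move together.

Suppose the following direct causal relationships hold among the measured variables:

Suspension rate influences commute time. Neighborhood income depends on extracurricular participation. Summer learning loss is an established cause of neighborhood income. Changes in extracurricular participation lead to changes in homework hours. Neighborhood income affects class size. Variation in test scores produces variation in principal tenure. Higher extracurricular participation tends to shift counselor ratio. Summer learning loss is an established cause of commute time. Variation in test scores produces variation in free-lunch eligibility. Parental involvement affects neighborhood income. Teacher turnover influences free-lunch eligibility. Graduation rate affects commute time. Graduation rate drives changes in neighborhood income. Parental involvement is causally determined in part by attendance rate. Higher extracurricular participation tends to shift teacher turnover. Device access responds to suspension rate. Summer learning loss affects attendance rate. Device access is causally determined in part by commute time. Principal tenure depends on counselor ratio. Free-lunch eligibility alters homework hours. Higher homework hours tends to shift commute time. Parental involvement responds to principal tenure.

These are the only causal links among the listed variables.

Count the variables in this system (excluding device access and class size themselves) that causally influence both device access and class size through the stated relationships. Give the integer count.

The common causes are: extracurricular participation (to device access via extracurricular participation → homework hours → commute time → device access; to class size via extracurricular participation → neighborhood income → class size); graduation rate (to device access via graduation rate → commute time → device access; to class size via graduation rate → neighborhood income → class size); summer learning loss (to device access via summer learning loss → commute time → device access; to class size via summer learning loss → neighborhood income → class size); test scores (to device access via test scores → free-lunch eligibility → homework hours → commute time → device access; to class size via test scores → principal tenure → parental involvement → neighborhood income → class size).
Every other variable lacks a causal path to at least one of device access and class size.

4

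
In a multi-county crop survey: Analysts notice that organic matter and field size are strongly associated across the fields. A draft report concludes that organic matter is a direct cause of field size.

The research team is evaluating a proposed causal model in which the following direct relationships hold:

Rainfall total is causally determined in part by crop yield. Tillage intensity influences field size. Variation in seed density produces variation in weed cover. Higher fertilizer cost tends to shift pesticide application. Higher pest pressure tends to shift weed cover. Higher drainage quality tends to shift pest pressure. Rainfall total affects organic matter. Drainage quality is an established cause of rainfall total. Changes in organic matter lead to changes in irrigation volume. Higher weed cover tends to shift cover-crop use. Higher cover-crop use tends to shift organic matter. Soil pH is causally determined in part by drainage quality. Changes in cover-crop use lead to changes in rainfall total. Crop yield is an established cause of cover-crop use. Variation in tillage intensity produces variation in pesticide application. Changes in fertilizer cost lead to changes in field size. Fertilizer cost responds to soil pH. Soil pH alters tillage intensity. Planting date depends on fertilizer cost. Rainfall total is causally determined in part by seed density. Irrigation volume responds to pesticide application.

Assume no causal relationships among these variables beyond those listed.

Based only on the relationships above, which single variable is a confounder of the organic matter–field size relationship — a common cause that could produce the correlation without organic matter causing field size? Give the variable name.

drainage quality

Drainage quality has a causal path to organic matter (drainage quality → rainfall total → organic matter) and a separate causal path to field size (drainage quality → soil pH → tillage intensity → field size), so it is a common cause of both.
No stated relationship gives organic matter a causal route to field size, so the correlation is explained by the shared upstream cause rather than a direct effect.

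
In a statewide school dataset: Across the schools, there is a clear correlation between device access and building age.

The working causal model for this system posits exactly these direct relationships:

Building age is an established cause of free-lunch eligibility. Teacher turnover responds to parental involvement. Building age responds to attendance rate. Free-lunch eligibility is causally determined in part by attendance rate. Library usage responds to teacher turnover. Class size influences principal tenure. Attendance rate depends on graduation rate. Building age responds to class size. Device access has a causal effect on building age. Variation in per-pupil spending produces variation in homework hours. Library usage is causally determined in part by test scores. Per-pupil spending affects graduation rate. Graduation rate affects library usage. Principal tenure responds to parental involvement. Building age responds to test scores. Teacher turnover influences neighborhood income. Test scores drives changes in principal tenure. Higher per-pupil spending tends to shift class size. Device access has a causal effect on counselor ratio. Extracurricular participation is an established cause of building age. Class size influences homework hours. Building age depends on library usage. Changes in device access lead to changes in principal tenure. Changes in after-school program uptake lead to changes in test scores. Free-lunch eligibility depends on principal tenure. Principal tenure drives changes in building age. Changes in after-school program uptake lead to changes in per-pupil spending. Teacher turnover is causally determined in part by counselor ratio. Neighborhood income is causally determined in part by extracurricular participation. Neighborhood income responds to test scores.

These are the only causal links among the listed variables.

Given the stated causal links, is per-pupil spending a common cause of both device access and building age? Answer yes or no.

Per-pupil spending has no stated causal path to device access. A confounder must cause both variables, so per-pupil spending does not qualify.

no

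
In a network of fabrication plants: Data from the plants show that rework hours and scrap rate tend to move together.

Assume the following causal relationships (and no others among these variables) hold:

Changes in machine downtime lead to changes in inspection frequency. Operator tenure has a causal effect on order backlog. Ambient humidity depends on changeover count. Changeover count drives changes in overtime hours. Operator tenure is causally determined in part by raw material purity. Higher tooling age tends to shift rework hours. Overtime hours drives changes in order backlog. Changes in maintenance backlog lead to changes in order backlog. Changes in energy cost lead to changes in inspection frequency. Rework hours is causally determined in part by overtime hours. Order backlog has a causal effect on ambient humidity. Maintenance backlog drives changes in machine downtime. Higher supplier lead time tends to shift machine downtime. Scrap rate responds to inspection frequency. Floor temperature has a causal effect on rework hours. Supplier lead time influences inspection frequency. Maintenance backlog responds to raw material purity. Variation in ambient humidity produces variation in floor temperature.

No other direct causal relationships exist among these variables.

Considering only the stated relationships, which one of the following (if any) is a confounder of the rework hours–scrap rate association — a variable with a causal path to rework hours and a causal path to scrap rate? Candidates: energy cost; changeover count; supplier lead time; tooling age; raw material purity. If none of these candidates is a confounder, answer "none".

Raw material purity causes rework hours (raw material purity → operator tenure → order backlog → ambient humidity → floor temperature → rework hours) and also causes scrap rate (raw material purity → maintenance backlog → machine downtime → inspection frequency → scrap rate); it is a common cause of both.
Each of the other candidates lacks a causal path to at least one of rework hours and scrap rate, so they do not confound the relationship.

raw material purity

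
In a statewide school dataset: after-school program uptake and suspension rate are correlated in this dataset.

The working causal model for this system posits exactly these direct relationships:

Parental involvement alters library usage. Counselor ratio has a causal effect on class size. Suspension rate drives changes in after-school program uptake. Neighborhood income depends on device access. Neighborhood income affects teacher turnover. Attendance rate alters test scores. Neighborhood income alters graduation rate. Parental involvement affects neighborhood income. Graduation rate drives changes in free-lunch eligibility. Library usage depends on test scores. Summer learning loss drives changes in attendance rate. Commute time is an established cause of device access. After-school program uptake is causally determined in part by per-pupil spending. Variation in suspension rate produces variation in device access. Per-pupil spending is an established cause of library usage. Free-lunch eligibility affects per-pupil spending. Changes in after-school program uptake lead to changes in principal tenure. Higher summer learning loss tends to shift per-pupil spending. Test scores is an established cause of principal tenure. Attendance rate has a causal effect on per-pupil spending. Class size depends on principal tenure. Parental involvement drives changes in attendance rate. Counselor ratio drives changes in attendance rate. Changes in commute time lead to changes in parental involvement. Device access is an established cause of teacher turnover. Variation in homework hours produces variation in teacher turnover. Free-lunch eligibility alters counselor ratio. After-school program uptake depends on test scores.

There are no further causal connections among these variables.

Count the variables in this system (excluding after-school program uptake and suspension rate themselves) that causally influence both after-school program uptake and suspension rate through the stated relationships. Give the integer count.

No listed variable has a causal path to both after-school program uptake and suspension rate, so there are no common causes.

0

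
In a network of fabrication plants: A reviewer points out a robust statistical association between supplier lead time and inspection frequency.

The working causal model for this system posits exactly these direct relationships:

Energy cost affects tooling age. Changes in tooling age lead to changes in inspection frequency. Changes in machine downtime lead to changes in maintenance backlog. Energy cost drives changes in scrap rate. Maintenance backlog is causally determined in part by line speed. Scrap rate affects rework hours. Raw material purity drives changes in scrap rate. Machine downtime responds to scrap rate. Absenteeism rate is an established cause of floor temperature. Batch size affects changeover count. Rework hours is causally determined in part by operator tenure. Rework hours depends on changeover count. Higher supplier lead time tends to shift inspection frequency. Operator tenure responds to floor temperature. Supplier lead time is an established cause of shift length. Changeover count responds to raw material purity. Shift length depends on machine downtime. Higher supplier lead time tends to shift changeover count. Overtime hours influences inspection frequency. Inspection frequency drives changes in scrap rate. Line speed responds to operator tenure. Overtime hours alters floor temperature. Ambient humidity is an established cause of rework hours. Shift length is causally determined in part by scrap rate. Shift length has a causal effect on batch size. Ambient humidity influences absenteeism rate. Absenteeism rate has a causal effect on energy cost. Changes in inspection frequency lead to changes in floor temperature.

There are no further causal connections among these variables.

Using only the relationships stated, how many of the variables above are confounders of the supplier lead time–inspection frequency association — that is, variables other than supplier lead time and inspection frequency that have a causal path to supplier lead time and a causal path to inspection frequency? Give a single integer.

0

No listed variable has a causal path to both supplier lead time and inspection frequency, so there are no common causes.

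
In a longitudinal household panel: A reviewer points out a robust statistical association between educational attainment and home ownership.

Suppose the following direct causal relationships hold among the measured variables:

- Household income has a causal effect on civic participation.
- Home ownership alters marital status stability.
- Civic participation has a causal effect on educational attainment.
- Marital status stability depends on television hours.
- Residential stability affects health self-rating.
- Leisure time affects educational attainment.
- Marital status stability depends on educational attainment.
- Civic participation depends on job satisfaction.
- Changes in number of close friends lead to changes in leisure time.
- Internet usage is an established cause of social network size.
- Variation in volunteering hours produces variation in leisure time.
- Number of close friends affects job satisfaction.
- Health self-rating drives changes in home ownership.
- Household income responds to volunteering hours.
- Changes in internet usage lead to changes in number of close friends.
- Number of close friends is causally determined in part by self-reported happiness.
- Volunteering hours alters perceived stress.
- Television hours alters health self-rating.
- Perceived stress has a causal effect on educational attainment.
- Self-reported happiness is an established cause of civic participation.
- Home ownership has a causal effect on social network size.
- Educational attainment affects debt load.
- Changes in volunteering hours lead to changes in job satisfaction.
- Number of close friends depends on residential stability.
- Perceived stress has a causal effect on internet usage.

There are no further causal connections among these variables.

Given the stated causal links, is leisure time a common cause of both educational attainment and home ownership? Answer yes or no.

Leisure time has no stated causal path to home ownership. A confounder must cause both variables, so leisure time does not qualify.

no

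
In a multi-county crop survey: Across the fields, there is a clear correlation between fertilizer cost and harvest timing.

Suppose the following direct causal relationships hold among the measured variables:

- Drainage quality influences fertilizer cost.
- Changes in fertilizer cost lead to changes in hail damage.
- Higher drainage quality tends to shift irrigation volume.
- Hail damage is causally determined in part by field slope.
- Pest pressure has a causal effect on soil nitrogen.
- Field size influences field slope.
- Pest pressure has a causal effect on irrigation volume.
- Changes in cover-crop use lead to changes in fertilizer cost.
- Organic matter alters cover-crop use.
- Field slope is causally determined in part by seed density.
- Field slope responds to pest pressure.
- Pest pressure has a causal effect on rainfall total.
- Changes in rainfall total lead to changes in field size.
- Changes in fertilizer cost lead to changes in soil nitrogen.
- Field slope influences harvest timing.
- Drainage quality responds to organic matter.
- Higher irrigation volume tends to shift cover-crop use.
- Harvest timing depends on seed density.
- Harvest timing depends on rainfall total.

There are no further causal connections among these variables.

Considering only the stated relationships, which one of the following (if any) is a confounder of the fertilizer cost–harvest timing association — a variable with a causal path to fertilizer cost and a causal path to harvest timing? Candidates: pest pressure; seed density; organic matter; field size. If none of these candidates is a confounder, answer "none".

Pest pressure causes fertilizer cost (pest pressure → irrigation volume → cover-crop use → fertilizer cost) and also causes harvest timing (pest pressure → field slope → harvest timing); it is a common cause of both.
Each of the other candidates lacks a causal path to at least one of fertilizer cost and harvest timing, so they do not confound the relationship.

pest pressure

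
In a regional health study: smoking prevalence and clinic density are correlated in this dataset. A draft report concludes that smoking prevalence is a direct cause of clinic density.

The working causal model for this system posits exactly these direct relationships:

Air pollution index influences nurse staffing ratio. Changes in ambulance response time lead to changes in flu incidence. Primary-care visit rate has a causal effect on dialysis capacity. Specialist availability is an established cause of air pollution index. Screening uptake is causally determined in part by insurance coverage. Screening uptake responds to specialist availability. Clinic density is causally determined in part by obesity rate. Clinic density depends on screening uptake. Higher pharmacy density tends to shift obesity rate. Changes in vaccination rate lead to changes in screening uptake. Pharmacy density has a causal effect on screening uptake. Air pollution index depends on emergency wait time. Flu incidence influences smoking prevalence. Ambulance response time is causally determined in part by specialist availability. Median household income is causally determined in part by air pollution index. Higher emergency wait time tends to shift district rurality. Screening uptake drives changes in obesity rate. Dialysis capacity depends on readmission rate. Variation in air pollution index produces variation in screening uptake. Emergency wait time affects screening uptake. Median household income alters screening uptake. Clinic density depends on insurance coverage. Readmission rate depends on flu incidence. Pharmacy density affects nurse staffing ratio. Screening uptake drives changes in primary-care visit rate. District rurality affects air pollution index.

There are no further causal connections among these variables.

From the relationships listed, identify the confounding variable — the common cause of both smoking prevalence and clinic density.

specialist availability

Specialist availability has a causal path to smoking prevalence (specialist availability → ambulance response time → flu incidence → smoking prevalence) and a separate causal path to clinic density (specialist availability → screening uptake → clinic density), so it is a common cause of both.
No stated relationship gives smoking prevalence a causal route to clinic density, so the correlation is explained by the shared upstream cause rather than a direct effect.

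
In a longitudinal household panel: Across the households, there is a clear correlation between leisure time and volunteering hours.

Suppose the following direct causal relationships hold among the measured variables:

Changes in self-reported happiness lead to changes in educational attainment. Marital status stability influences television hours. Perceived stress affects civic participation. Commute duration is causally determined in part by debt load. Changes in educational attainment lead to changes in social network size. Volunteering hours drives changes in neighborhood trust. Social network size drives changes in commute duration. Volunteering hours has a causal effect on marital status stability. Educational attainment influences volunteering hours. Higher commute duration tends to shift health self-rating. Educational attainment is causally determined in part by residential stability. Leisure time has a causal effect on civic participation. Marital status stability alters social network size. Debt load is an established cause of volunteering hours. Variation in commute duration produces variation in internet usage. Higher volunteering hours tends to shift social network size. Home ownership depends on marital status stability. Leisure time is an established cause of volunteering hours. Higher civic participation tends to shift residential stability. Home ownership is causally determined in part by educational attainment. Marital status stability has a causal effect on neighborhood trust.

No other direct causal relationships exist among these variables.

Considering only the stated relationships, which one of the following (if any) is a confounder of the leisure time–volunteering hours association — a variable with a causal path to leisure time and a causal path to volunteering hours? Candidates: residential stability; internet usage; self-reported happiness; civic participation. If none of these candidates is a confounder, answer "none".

none

None of the listed candidates has causal paths to both leisure time and volunteering hours in the stated relationships, so none is a common cause.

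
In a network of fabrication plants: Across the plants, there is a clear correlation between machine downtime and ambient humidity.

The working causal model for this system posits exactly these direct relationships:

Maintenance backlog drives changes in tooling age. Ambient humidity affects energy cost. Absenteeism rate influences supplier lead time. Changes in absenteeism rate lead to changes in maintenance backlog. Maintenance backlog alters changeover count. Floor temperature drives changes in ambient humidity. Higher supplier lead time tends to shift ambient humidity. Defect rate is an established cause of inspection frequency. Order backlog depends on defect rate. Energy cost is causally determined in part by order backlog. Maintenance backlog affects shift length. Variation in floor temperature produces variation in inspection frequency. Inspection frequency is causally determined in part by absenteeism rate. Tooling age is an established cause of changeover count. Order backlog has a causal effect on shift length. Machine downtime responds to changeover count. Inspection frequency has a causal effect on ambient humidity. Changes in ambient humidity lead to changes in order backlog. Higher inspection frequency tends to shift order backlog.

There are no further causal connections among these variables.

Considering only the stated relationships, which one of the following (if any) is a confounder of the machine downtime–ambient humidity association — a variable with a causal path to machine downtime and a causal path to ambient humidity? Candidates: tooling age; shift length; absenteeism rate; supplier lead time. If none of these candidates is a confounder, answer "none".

Absenteeism rate causes machine downtime (absenteeism rate → maintenance backlog → changeover count → machine downtime) and also causes ambient humidity (absenteeism rate → inspection frequency → ambient humidity); it is a common cause of both.
Each of the other candidates lacks a causal path to at least one of machine downtime and ambient humidity, so they do not confound the relationship.

absenteeism rate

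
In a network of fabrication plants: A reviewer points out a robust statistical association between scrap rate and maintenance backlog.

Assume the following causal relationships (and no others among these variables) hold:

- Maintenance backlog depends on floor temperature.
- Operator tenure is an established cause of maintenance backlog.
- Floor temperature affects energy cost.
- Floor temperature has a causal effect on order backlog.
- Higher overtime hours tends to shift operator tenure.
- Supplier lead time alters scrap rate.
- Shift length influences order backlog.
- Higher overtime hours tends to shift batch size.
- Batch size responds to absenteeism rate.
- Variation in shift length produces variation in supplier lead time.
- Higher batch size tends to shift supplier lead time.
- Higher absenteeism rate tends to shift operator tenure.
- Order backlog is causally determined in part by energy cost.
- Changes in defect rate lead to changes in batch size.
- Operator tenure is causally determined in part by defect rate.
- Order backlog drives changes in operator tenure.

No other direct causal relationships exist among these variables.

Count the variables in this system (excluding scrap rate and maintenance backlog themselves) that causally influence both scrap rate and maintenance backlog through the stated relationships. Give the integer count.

The common causes are: absenteeism rate (to scrap rate via absenteeism rate → batch size → supplier lead time → scrap rate; to maintenance backlog via absenteeism rate → operator tenure → maintenance backlog); defect rate (to scrap rate via defect rate → batch size → supplier lead time → scrap rate; to maintenance backlog via defect rate → operator tenure → maintenance backlog); overtime hours (to scrap rate via overtime hours → batch size → supplier lead time → scrap rate; to maintenance backlog via overtime hours → operator tenure → maintenance backlog); shift length (to scrap rate via shift length → supplier lead time → scrap rate; to maintenance backlog via shift length → order backlog → operator tenure → maintenance backlog).
Every other variable lacks a causal path to at least one of scrap rate and maintenance backlog.

4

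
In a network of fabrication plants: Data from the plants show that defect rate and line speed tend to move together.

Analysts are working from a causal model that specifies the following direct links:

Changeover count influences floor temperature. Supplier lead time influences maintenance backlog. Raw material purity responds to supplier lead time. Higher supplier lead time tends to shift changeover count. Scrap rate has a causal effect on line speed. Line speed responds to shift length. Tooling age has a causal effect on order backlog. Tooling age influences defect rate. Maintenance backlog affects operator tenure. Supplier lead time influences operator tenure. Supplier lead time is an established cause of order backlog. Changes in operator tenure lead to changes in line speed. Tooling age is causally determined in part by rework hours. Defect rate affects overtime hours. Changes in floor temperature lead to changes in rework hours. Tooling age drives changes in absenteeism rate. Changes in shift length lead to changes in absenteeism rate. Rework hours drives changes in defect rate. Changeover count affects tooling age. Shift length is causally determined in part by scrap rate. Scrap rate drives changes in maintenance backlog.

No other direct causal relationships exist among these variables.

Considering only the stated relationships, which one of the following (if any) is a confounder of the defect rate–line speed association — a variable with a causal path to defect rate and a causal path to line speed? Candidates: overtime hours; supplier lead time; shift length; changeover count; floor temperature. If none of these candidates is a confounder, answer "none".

supplier lead time

Supplier lead time causes defect rate (supplier lead time → changeover count → tooling age → defect rate) and also causes line speed (supplier lead time → operator tenure → line speed); it is a common cause of both.
Each of the other candidates lacks a causal path to at least one of defect rate and line speed, so they do not confound the relationship.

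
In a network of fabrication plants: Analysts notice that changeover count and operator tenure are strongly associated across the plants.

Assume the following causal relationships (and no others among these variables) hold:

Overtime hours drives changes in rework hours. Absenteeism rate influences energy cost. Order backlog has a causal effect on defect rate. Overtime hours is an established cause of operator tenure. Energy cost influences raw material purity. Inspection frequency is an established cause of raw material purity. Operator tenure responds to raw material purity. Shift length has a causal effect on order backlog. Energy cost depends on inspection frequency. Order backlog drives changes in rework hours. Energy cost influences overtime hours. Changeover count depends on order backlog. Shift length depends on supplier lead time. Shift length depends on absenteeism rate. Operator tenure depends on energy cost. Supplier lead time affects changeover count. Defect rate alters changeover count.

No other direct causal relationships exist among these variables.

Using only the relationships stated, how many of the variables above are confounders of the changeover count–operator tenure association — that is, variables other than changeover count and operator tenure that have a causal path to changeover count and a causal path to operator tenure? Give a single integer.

The common causes are: absenteeism rate (to changeover count via absenteeism rate → shift length → order backlog → changeover count; to operator tenure via absenteeism rate → energy cost → operator tenure).
Every other variable lacks a causal path to at least one of changeover count and operator tenure.

1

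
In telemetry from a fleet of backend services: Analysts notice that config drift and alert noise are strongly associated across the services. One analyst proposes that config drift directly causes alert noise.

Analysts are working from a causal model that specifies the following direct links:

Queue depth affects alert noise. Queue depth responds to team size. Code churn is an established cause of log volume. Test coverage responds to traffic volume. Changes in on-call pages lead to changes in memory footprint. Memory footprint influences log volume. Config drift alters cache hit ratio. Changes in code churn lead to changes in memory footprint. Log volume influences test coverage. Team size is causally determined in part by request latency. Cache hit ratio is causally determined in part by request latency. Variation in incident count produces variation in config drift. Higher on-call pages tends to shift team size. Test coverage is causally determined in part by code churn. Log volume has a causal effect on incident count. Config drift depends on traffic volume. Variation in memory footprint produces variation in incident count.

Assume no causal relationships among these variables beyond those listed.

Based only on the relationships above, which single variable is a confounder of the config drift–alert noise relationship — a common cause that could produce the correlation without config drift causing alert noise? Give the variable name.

on-call pages

On-call pages has a causal path to config drift (on-call pages → memory footprint → incident count → config drift) and a separate causal path to alert noise (on-call pages → team size → queue depth → alert noise), so it is a common cause of both.
No stated relationship gives config drift a causal route to alert noise, so the correlation is explained by the shared upstream cause rather than a direct effect.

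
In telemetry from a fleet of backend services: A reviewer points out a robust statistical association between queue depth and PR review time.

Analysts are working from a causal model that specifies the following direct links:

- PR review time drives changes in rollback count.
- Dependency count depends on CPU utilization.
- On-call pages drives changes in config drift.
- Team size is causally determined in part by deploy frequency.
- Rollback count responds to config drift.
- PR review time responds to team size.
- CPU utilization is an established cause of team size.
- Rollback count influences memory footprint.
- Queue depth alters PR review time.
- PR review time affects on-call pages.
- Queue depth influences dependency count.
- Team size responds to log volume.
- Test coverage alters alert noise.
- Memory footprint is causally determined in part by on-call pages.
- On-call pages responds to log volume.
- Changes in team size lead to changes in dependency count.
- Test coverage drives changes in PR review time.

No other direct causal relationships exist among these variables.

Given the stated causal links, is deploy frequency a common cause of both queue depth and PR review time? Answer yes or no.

no

Deploy frequency has no stated causal path to queue depth. A confounder must cause both variables, so deploy frequency does not qualify.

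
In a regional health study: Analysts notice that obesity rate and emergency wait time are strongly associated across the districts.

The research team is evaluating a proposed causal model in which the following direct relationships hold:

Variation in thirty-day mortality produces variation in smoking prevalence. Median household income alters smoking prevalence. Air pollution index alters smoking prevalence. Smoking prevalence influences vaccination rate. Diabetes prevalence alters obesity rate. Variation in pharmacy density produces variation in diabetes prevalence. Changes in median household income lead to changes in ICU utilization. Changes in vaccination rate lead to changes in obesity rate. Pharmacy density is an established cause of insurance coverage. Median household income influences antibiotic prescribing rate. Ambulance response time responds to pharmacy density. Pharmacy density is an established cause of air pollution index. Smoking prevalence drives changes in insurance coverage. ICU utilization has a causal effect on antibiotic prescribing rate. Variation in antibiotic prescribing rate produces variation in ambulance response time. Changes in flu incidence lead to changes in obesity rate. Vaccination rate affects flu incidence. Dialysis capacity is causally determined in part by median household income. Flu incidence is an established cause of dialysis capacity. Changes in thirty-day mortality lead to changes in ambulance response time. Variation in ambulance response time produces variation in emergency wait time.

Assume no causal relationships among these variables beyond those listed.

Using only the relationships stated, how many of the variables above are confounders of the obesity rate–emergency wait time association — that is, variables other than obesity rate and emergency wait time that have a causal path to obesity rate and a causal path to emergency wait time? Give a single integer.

The common causes are: median household income (to obesity rate via median household income → smoking prevalence → vaccination rate → obesity rate; to emergency wait time via median household income → antibiotic prescribing rate → ambulance response time → emergency wait time); pharmacy density (to obesity rate via pharmacy density → diabetes prevalence → obesity rate; to emergency wait time via pharmacy density → ambulance response time → emergency wait time); thirty-day mortality (to obesity rate via thirty-day mortality → smoking prevalence → vaccination rate → obesity rate; to emergency wait time via thirty-day mortality → ambulance response time → emergency wait time).
Every other variable lacks a causal path to at least one of obesity rate and emergency wait time.

3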